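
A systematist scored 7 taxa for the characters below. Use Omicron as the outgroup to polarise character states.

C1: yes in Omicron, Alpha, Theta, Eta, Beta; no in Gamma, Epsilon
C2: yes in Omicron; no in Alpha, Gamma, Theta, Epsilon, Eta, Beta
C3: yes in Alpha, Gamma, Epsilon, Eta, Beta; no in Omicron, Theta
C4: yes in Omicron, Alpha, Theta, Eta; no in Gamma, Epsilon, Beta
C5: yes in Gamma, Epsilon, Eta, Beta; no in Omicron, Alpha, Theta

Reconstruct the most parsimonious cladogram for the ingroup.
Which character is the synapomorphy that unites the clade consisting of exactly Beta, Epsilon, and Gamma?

C4

Character polarity is set by the outgroup: the derived state is whichever differs from the outgroup's state, so for C1, C2, C4 the derived state is 'no', and for the remaining characters it is 'yes'.
C1 (derived state 'no') is shared by Epsilon and Gamma — a synapomorphy uniting that clade.
C2 (derived state 'no') is shared by all ingroup taxa — unites the whole ingroup.
C3: derived state 'yes' in Alpha, Beta, Epsilon, Eta, and Gamma only — synapomorphy for {Alpha, Beta, Epsilon, Eta, Gamma}.
C4: derived state 'no' in Beta, Epsilon, and Gamma only — synapomorphy for {Beta, Epsilon, Gamma}.
Only Beta, Epsilon, Eta, and Gamma show the derived state 'yes' for C5, supporting them as a clade.
Most parsimonious ingroup topology: ((Alpha,(((Gamma,Epsilon),Beta),Eta)),Theta).
The clade {Beta, Epsilon, Gamma} is supported by C4: its derived state 'no' occurs in exactly those taxa and in no other taxon (including the outgroup).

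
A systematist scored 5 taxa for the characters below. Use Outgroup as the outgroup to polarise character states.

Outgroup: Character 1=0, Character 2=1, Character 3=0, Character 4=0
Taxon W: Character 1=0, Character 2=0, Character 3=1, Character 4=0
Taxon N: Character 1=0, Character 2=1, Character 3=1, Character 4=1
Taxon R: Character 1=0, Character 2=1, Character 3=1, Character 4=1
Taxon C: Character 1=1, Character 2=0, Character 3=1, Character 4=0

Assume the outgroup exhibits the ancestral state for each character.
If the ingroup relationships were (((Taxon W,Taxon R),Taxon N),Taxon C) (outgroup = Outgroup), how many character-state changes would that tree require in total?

Map each character onto (((Taxon W,Taxon R),Taxon N),Taxon C) (rooted by Outgroup) and count the minimum state changes it requires (Fitch parsimony):
Character 1: 1; Character 2: 2; Character 3: 1; Character 4: 2.
Total tree length = 6.

6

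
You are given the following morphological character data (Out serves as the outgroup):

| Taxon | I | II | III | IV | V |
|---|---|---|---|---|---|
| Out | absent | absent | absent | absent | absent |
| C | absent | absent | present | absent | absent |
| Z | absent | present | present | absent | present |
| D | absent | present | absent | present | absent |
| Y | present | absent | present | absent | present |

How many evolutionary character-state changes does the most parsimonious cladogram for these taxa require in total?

The outgroup has state 'absent' for every character, so 'present' is the derived state throughout.
I (derived state 'present') is unique to Y (autapomorphy; uninformative for grouping).
II groups D and Z, which is incompatible with the clades supported by the remaining characters; treating it as convergent (homoplasy) costs fewer steps than any alternative tree.
Only C, Y, and Z show the derived state 'present' for III, supporting them as a clade.
IV (derived state 'present') is unique to D (autapomorphy; uninformative for grouping).
Only Y and Z show the derived state 'present' for V, supporting them as a clade.
Most parsimonious ingroup topology: ((C,(Z,Y)),D).
Changes per character on this tree: I: 1; II: 2; III: 1; IV: 1; V: 1.
Total = 6.

6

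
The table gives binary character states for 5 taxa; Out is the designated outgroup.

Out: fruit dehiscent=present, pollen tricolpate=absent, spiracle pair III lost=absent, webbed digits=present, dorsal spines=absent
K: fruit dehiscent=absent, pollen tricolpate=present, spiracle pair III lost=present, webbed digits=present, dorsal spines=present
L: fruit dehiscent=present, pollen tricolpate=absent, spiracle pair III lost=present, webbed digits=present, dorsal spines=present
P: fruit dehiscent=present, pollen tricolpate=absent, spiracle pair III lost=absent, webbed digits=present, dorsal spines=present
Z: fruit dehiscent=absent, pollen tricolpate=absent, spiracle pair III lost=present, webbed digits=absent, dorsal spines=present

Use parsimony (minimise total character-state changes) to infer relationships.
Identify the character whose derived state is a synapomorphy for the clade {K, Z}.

Character polarity is set by the outgroup: the derived state is whichever differs from the outgroup's state, so for fruit dehiscent, webbed digits the derived state is 'absent', and for the remaining characters it is 'present'.
fruit dehiscent (derived state 'absent') is shared by K and Z — a synapomorphy uniting that clade.
pollen tricolpate: derived state 'present' in K only — an autapomorphy, so it tells us nothing about relationships among taxa.
Only K, L, and Z show the derived state 'present' for spiracle pair III lost, supporting them as a clade.
webbed digits (derived state 'absent') is unique to Z (autapomorphy; uninformative for grouping).
dorsal spines (derived state 'present') is shared by all ingroup taxa — unites the whole ingroup.
Most parsimonious ingroup topology: (((K,Z),L),P).
The clade {K, Z} is supported by fruit dehiscent: its derived state 'absent' occurs in exactly those taxa and in no other taxon (including the outgroup).

fruit dehiscent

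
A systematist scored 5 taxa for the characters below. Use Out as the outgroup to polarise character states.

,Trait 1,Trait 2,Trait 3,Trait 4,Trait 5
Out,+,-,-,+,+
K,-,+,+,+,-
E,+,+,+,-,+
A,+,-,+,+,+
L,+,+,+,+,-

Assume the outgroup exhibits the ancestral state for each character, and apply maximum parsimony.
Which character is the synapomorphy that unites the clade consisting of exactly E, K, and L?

Trait 2

Character polarity is set by the outgroup: the derived state is whichever differs from the outgroup's state, so for Trait 1, Trait 4, Trait 5 the derived state is '-', and for the remaining characters it is '+'.
Trait 1 (derived state '-') is unique to K (autapomorphy; uninformative for grouping).
Only E, K, and L show the derived state '+' for Trait 2, supporting them as a clade.
All ingroup taxa share the derived state '+' for Trait 3; it defines the ingroup but does not resolve relationships within it.
Trait 4: derived state '-' in E only — an autapomorphy, so it tells us nothing about relationships among taxa.
Trait 5 (derived state '-') is shared by K and L — a synapomorphy uniting that clade.
Most parsimonious ingroup topology: (((K,L),E),A).
The clade {E, K, L} is supported by Trait 2: its derived state '+' occurs in exactly those taxa and in no other taxon (including the outgroup).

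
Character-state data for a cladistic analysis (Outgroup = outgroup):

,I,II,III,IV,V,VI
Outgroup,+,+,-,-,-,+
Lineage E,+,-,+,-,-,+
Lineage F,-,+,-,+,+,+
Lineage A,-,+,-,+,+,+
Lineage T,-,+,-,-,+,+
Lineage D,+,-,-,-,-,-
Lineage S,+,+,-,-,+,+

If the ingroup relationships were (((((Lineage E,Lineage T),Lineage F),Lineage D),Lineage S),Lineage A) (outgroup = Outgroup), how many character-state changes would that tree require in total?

12

Map each character onto (((((Lineage E,Lineage T),Lineage F),Lineage D),Lineage S),Lineage A) (rooted by Outgroup) and count the minimum state changes it requires (Fitch parsimony):
I: 3; II: 2; III: 1; IV: 2; V: 3; VI: 1.
Total tree length = 12.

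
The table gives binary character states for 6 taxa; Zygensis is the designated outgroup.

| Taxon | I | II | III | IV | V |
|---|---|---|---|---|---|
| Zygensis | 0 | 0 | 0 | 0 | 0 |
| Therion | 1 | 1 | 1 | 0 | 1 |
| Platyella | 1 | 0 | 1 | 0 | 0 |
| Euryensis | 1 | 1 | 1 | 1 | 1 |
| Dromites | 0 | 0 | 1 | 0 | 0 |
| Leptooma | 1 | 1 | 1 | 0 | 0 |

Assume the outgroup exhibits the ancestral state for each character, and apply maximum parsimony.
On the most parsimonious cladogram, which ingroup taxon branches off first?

Dromites

The outgroup has state '0' for every character, so '1' is the derived state throughout.
Only Euryensis, Leptooma, Platyella, and Therion show the derived state '1' for I, supporting them as a clade.
II: derived state '1' in Euryensis, Leptooma, and Therion only — synapomorphy for {Euryensis, Leptooma, Therion}.
III (derived state '1') is shared by all ingroup taxa — unites the whole ingroup.
IV: derived state '1' in Euryensis only — an autapomorphy, so it tells us nothing about relationships among taxa.
V (derived state '1') is shared by Euryensis and Therion — a synapomorphy uniting that clade.
Most parsimonious ingroup topology: ((((Therion,Euryensis),Leptooma),Platyella),Dromites).
Dromites is sister to the clade containing all other ingroup taxa, so it is the earliest-diverging (most basal) ingroup lineage.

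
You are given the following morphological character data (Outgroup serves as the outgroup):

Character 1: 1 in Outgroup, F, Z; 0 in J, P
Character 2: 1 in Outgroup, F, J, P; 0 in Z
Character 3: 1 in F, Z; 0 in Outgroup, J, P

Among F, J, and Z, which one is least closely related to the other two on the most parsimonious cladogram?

Character polarity is set by the outgroup: the derived state is whichever differs from the outgroup's state, so for Character 1, Character 2 the derived state is '0', and for the remaining characters it is '1'.
Character 1 (derived state '0') is shared by J and P — a synapomorphy uniting that clade.
Character 2: derived state '0' in Z only — an autapomorphy, so it tells us nothing about relationships among taxa.
Character 3 (derived state '1') is shared by F and Z — a synapomorphy uniting that clade.
Most parsimonious ingroup topology: ((F,Z),(J,P)).
Z and F share a more recent common ancestor with each other than either does with J, so J is the least closely related of the three.

J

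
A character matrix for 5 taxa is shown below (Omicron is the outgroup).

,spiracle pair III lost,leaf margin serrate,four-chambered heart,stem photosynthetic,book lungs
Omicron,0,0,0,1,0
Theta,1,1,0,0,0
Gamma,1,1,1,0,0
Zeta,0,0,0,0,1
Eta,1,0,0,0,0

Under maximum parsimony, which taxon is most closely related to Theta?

Gamma

Character polarity is set by the outgroup: the derived state is whichever differs from the outgroup's state, so for stem photosynthetic the derived state is '0', and for the remaining characters it is '1'.
Only Eta, Gamma, and Theta show the derived state '1' for spiracle pair III lost, supporting them as a clade.
Only Gamma and Theta show the derived state '1' for leaf margin serrate, supporting them as a clade.
four-chambered heart (derived state '1') is unique to Gamma (autapomorphy; uninformative for grouping).
All ingroup taxa share the derived state '0' for stem photosynthetic; it defines the ingroup but does not resolve relationships within it.
book lungs (derived state '1') is unique to Zeta (autapomorphy; uninformative for grouping).
Most parsimonious ingroup topology: (((Theta,Gamma),Eta),Zeta).
Theta and Gamma form a cherry on this tree, so they are sister taxa.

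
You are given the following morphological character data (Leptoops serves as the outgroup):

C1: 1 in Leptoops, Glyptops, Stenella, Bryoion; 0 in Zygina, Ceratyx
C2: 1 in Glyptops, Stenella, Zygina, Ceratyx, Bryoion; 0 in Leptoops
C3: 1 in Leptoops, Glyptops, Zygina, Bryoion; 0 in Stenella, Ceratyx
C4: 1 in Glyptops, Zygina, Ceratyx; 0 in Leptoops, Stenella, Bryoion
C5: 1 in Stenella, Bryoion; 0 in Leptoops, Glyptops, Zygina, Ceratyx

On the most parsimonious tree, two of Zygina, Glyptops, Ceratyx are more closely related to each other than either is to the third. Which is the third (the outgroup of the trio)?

Character polarity is set by the outgroup: the derived state is whichever differs from the outgroup's state, so for C1, C3 the derived state is '0', and for the remaining characters it is '1'.
C1: derived state '0' in Ceratyx and Zygina only — synapomorphy for {Ceratyx, Zygina}.
All ingroup taxa share the derived state '1' for C2; it defines the ingroup but does not resolve relationships within it.
C3 (state '0') occurs in Ceratyx and Stenella but conflicts with the nesting implied by the other characters — most parsimoniously interpreted as homoplasy.
Only Ceratyx, Glyptops, and Zygina show the derived state '1' for C4, supporting them as a clade.
C5: derived state '1' in Bryoion and Stenella only — synapomorphy for {Bryoion, Stenella}.
Most parsimonious ingroup topology: ((Glyptops,(Zygina,Ceratyx)),(Stenella,Bryoion)).
Zygina and Ceratyx share a more recent common ancestor with each other than either does with Glyptops, so Glyptops is the least closely related of the three.

Glyptops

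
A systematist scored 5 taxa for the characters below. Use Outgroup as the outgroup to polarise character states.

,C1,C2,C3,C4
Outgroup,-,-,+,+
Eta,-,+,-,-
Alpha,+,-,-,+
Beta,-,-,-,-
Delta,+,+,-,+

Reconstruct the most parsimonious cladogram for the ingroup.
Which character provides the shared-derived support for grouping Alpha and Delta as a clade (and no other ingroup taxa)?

C1

Character polarity is set by the outgroup: the derived state is whichever differs from the outgroup's state, so for C3, C4 the derived state is '-', and for the remaining characters it is '+'.
Only Alpha and Delta show the derived state '+' for C1, supporting them as a clade.
C2 (state '+') occurs in Delta and Eta but conflicts with the nesting implied by the other characters — most parsimoniously interpreted as homoplasy.
C3 (derived state '-') is shared by all ingroup taxa — unites the whole ingroup.
C4 (derived state '-') is shared by Beta and Eta — a synapomorphy uniting that clade.
Most parsimonious ingroup topology: ((Eta,Beta),(Alpha,Delta)).
The clade {Alpha, Delta} is supported by C1: its derived state '+' occurs in exactly those taxa and in no other taxon (including the outgroup).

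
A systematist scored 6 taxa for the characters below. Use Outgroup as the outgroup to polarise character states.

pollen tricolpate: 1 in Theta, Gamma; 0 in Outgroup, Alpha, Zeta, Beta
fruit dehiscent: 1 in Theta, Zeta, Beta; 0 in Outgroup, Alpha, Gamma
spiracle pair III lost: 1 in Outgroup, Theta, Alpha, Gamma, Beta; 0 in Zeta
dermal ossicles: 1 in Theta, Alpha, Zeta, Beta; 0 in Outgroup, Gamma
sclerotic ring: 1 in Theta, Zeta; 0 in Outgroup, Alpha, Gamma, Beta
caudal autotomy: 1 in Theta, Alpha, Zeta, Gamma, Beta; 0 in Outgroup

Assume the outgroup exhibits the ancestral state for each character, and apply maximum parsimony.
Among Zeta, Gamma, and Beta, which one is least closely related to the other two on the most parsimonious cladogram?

Character polarity is set by the outgroup: the derived state is whichever differs from the outgroup's state, so for spiracle pair III lost the derived state is '0', and for the remaining characters it is '1'.
pollen tricolpate groups Gamma and Theta, which is incompatible with the clades supported by the remaining characters; treating it as convergent (homoplasy) costs fewer steps than any alternative tree.
Only Beta, Theta, and Zeta show the derived state '1' for fruit dehiscent, supporting them as a clade.
spiracle pair III lost (derived state '0') is unique to Zeta (autapomorphy; uninformative for grouping).
Only Alpha, Beta, Theta, and Zeta show the derived state '1' for dermal ossicles, supporting them as a clade.
sclerotic ring (derived state '1') is shared by Theta and Zeta — a synapomorphy uniting that clade.
All ingroup taxa share the derived state '1' for caudal autotomy; it defines the ingroup but does not resolve relationships within it.
Most parsimonious ingroup topology: ((((Theta,Zeta),Beta),Alpha),Gamma).
Beta and Zeta share a more recent common ancestor with each other than either does with Gamma, so Gamma is the least closely related of the three.

Gamma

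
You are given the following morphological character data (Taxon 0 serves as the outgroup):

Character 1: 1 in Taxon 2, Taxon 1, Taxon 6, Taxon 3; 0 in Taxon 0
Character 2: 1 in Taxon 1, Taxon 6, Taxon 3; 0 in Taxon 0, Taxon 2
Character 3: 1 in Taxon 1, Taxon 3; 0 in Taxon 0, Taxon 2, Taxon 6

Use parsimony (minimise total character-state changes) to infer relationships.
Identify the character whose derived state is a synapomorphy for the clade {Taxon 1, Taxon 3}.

The outgroup has state '0' for every character, so '1' is the derived state throughout.
All ingroup taxa share the derived state '1' for Character 1; it defines the ingroup but does not resolve relationships within it.
Character 2: derived state '1' in Taxon 1, Taxon 3, and Taxon 6 only — synapomorphy for {Taxon 1, Taxon 3, Taxon 6}.
Only Taxon 1 and Taxon 3 show the derived state '1' for Character 3, supporting them as a clade.
Most parsimonious ingroup topology: (Taxon 2,((Taxon 1,Taxon 3),Taxon 6)).
The clade {Taxon 1, Taxon 3} is supported by Character 3: its derived state '1' occurs in exactly those taxa and in no other taxon (including the outgroup).

Character 3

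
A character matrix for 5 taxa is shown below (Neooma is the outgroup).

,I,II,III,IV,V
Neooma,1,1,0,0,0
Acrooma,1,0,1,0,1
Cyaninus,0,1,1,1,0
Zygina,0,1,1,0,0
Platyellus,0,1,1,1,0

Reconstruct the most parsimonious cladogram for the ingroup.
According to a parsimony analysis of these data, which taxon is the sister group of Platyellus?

Cyaninus

Character polarity is set by the outgroup: the derived state is whichever differs from the outgroup's state, so for I, II the derived state is '0', and for the remaining characters it is '1'.
I (derived state '0') is shared by Cyaninus, Platyellus, and Zygina — a synapomorphy uniting that clade.
II (derived state '0') is unique to Acrooma (autapomorphy; uninformative for grouping).
III (derived state '1') is shared by all ingroup taxa — unites the whole ingroup.
Only Cyaninus and Platyellus show the derived state '1' for IV, supporting them as a clade.
V (derived state '1') is unique to Acrooma (autapomorphy; uninformative for grouping).
Most parsimonious ingroup topology: (Acrooma,((Cyaninus,Platyellus),Zygina)).
Platyellus and Cyaninus form a cherry on this tree, so they are sister taxa.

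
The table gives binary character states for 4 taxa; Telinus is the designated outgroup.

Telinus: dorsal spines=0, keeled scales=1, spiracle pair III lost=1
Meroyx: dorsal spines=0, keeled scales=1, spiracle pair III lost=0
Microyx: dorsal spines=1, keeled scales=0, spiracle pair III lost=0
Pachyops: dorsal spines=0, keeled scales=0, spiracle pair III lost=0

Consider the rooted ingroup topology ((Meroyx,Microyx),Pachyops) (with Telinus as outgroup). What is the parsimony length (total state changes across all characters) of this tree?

4

Map each character onto ((Meroyx,Microyx),Pachyops) (rooted by Telinus) and count the minimum state changes it requires (Fitch parsimony):
dorsal spines: 1; keeled scales: 2; spiracle pair III lost: 1.
Total tree length = 4.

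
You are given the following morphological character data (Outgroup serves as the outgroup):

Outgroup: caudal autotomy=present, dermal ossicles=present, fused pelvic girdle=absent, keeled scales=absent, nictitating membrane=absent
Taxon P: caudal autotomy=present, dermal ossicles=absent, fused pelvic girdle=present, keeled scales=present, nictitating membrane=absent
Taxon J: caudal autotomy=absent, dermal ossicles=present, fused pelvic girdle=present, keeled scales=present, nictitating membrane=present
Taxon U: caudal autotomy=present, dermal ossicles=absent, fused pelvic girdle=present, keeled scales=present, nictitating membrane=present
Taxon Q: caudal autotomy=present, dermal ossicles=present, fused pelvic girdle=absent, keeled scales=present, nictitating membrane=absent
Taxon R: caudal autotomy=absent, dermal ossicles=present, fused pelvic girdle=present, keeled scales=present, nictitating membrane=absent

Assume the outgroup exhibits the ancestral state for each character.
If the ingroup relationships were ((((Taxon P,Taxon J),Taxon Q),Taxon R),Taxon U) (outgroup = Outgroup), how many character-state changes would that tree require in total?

Map each character onto ((((Taxon P,Taxon J),Taxon Q),Taxon R),Taxon U) (rooted by Outgroup) and count the minimum state changes it requires (Fitch parsimony):
caudal autotomy: 2; dermal ossicles: 2; fused pelvic girdle: 2; keeled scales: 1; nictitating membrane: 2.
Total tree length = 9.

9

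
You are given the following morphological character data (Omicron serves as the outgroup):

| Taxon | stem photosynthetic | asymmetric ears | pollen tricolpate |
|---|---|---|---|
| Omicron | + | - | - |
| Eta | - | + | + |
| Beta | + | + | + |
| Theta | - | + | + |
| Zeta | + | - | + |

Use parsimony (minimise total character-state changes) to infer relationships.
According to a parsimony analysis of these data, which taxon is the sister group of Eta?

Character polarity is set by the outgroup: the derived state is whichever differs from the outgroup's state, so for stem photosynthetic the derived state is '-', and for the remaining characters it is '+'.
stem photosynthetic: derived state '-' in Eta and Theta only — synapomorphy for {Eta, Theta}.
Only Beta, Eta, and Theta show the derived state '+' for asymmetric ears, supporting them as a clade.
All ingroup taxa share the derived state '+' for pollen tricolpate; it defines the ingroup but does not resolve relationships within it.
Most parsimonious ingroup topology: (((Eta,Theta),Beta),Zeta).
Eta and Theta form a cherry on this tree, so they are sister taxa.

Theta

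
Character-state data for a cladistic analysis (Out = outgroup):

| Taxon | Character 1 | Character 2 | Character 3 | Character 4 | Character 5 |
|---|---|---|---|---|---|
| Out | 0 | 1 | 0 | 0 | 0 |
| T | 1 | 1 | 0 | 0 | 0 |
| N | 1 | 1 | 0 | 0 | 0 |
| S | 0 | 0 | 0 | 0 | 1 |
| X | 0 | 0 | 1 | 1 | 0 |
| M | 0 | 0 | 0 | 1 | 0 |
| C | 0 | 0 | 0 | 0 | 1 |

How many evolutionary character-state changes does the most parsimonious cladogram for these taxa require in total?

Character polarity is set by the outgroup: the derived state is whichever differs from the outgroup's state, so for Character 2 the derived state is '0', and for the remaining characters it is '1'.
Only N and T show the derived state '1' for Character 1, supporting them as a clade.
Character 2: derived state '0' in C, M, S, and X only — synapomorphy for {C, M, S, X}.
Character 3 (derived state '1') is unique to X (autapomorphy; uninformative for grouping).
Only M and X show the derived state '1' for Character 4, supporting them as a clade.
Character 5: derived state '1' in C and S only — synapomorphy for {C, S}.
Most parsimonious ingroup topology: ((T,N),((S,C),(X,M))).
Changes per character on this tree: Character 1: 1; Character 2: 1; Character 3: 1; Character 4: 1; Character 5: 1.
Total = 5.

5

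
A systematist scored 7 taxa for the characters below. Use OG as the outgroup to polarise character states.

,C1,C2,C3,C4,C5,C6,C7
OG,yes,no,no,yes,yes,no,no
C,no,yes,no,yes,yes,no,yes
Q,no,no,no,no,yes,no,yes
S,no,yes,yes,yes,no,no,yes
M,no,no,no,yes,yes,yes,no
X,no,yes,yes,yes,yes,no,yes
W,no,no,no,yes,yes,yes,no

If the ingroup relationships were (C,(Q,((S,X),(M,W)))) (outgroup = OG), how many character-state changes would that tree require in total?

Map each character onto (C,(Q,((S,X),(M,W)))) (rooted by OG) and count the minimum state changes it requires (Fitch parsimony):
C1: 1; C2: 2; C3: 1; C4: 1; C5: 1; C6: 1; C7: 2.
Total tree length = 9.

9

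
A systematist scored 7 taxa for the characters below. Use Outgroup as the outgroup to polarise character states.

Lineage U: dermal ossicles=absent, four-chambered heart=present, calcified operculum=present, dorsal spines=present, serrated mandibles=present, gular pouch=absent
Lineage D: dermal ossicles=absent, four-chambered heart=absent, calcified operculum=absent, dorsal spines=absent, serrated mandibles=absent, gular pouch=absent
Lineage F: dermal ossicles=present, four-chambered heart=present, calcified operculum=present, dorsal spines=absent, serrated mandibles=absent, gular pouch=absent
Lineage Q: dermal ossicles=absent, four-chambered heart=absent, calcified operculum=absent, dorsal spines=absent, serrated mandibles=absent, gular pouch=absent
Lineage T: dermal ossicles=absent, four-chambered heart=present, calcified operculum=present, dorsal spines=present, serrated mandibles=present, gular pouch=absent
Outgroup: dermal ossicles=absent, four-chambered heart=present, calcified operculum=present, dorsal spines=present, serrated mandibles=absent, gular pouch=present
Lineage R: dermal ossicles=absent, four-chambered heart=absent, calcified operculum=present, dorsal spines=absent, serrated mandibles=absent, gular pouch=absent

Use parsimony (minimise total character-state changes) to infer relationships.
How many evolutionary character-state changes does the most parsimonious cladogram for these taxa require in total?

6

Character polarity is set by the outgroup: the derived state is whichever differs from the outgroup's state, so for four-chambered heart, calcified operculum, dorsal spines, gular pouch the derived state is 'absent', and for the remaining characters it is 'present'.
dermal ossicles (derived state 'present') is unique to Lineage F (autapomorphy; uninformative for grouping).
four-chambered heart: derived state 'absent' in Lineage D, Lineage Q, and Lineage R only — synapomorphy for {Lineage D, Lineage Q, Lineage R}.
calcified operculum: derived state 'absent' in Lineage D and Lineage Q only — synapomorphy for {Lineage D, Lineage Q}.
Only Lineage D, Lineage F, Lineage Q, and Lineage R show the derived state 'absent' for dorsal spines, supporting them as a clade.
serrated mandibles: derived state 'present' in Lineage T and Lineage U only — synapomorphy for {Lineage T, Lineage U}.
gular pouch (derived state 'absent') is shared by all ingroup taxa — unites the whole ingroup.
Most parsimonious ingroup topology: ((Lineage F,((Lineage Q,Lineage D),Lineage R)),(Lineage T,Lineage U)).
Changes per character on this tree: dermal ossicles: 1; four-chambered heart: 1; calcified operculum: 1; dorsal spines: 1; serrated mandibles: 1; gular pouch: 1.
Total = 6.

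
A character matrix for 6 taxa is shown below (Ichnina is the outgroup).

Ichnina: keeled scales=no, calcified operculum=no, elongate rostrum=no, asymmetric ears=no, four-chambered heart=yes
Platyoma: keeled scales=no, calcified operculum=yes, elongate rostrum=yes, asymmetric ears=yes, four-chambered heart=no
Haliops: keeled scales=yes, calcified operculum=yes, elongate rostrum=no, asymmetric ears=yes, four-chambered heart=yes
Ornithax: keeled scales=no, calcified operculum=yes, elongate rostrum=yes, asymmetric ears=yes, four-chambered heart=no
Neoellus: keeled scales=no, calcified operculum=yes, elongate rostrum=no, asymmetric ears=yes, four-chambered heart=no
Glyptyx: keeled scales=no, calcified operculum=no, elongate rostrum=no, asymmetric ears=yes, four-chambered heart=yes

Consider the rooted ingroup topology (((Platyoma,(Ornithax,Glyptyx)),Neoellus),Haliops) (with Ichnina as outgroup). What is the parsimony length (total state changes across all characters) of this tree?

8

Map each character onto (((Platyoma,(Ornithax,Glyptyx)),Neoellus),Haliops) (rooted by Ichnina) and count the minimum state changes it requires (Fitch parsimony):
keeled scales: 1; calcified operculum: 2; elongate rostrum: 2; asymmetric ears: 1; four-chambered heart: 2.
Total tree length = 8.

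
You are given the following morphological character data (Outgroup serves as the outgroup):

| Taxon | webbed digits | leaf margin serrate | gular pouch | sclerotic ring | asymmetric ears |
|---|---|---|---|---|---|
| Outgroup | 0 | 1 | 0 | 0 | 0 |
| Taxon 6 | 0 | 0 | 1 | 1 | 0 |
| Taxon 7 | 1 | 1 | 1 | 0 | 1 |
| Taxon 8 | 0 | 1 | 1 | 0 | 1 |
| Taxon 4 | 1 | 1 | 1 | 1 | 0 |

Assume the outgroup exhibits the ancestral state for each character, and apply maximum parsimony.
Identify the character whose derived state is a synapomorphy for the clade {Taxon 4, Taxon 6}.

Character polarity is set by the outgroup: the derived state is whichever differs from the outgroup's state, so for leaf margin serrate the derived state is '0', and for the remaining characters it is '1'.
webbed digits groups Taxon 4 and Taxon 7, which is incompatible with the clades supported by the remaining characters; treating it as convergent (homoplasy) costs fewer steps than any alternative tree.
leaf margin serrate (derived state '0') is unique to Taxon 6 (autapomorphy; uninformative for grouping).
gular pouch (derived state '1') is shared by all ingroup taxa — unites the whole ingroup.
Only Taxon 4 and Taxon 6 show the derived state '1' for sclerotic ring, supporting them as a clade.
Only Taxon 7 and Taxon 8 show the derived state '1' for asymmetric ears, supporting them as a clade.
Most parsimonious ingroup topology: ((Taxon 6,Taxon 4),(Taxon 7,Taxon 8)).
The clade {Taxon 4, Taxon 6} is supported by sclerotic ring: its derived state '1' occurs in exactly those taxa and in no other taxon (including the outgroup).

sclerotic ring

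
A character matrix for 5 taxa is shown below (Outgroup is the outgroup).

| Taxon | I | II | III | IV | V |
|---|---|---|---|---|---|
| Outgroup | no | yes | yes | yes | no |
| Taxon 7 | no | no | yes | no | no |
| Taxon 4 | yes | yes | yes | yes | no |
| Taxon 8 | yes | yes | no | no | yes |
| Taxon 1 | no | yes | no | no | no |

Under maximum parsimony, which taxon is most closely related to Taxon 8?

Taxon 1

Character polarity is set by the outgroup: the derived state is whichever differs from the outgroup's state, so for II, III, IV the derived state is 'no', and for the remaining characters it is 'yes'.
I (state 'yes') occurs in Taxon 4 and Taxon 8 but conflicts with the nesting implied by the other characters — most parsimoniously interpreted as homoplasy.
II: derived state 'no' in Taxon 7 only — an autapomorphy, so it tells us nothing about relationships among taxa.
III (derived state 'no') is shared by Taxon 1 and Taxon 8 — a synapomorphy uniting that clade.
Only Taxon 1, Taxon 7, and Taxon 8 show the derived state 'no' for IV, supporting them as a clade.
V: derived state 'yes' in Taxon 8 only — an autapomorphy, so it tells us nothing about relationships among taxa.
Most parsimonious ingroup topology: ((Taxon 7,(Taxon 8,Taxon 1)),Taxon 4).
Taxon 8 and Taxon 1 form a cherry on this tree, so they are sister taxa.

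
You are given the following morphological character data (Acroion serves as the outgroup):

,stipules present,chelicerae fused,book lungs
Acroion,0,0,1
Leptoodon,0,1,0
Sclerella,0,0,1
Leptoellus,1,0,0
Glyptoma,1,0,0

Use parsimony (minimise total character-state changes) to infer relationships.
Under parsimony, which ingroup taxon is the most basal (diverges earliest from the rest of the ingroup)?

Character polarity is set by the outgroup: the derived state is whichever differs from the outgroup's state, so for book lungs the derived state is '0', and for the remaining characters it is '1'.
stipules present (derived state '1') is shared by Glyptoma and Leptoellus — a synapomorphy uniting that clade.
chelicerae fused (derived state '1') is unique to Leptoodon (autapomorphy; uninformative for grouping).
book lungs (derived state '0') is shared by Glyptoma, Leptoellus, and Leptoodon — a synapomorphy uniting that clade.
Most parsimonious ingroup topology: ((Leptoodon,(Glyptoma,Leptoellus)),Sclerella).
Sclerella is sister to the clade containing all other ingroup taxa, so it is the earliest-diverging (most basal) ingroup lineage.

Sclerella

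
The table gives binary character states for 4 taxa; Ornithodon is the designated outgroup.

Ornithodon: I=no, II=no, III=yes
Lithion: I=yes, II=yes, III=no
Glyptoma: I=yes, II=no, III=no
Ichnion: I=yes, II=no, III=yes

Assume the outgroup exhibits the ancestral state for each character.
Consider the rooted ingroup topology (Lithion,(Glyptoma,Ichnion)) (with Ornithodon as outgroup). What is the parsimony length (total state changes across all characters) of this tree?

4

Map each character onto (Lithion,(Glyptoma,Ichnion)) (rooted by Ornithodon) and count the minimum state changes it requires (Fitch parsimony):
I: 1; II: 1; III: 2.
Total tree length = 4.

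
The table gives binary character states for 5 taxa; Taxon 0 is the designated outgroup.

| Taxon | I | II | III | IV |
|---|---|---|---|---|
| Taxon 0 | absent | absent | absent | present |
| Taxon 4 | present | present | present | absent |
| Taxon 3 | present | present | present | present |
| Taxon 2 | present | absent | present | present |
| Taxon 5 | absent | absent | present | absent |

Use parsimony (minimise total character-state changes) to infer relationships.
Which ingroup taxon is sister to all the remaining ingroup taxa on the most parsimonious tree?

Character polarity is set by the outgroup: the derived state is whichever differs from the outgroup's state, so for IV the derived state is 'absent', and for the remaining characters it is 'present'.
I: derived state 'present' in Taxon 2, Taxon 3, and Taxon 4 only — synapomorphy for {Taxon 2, Taxon 3, Taxon 4}.
II (derived state 'present') is shared by Taxon 3 and Taxon 4 — a synapomorphy uniting that clade.
III (derived state 'present') is shared by all ingroup taxa — unites the whole ingroup.
IV (state 'absent') occurs in Taxon 4 and Taxon 5 but conflicts with the nesting implied by the other characters — most parsimoniously interpreted as homoplasy.
Most parsimonious ingroup topology: (((Taxon 4,Taxon 3),Taxon 2),Taxon 5).
Taxon 5 is sister to the clade containing all other ingroup taxa, so it is the earliest-diverging (most basal) ingroup lineage.

Taxon 5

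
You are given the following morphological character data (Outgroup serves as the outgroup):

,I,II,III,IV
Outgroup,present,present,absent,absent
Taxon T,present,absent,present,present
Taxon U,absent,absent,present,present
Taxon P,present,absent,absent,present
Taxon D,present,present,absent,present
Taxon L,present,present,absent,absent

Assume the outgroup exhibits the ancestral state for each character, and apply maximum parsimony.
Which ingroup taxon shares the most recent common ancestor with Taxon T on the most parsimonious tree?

Character polarity is set by the outgroup: the derived state is whichever differs from the outgroup's state, so for I, II the derived state is 'absent', and for the remaining characters it is 'present'.
I (derived state 'absent') is unique to Taxon U (autapomorphy; uninformative for grouping).
II (derived state 'absent') is shared by Taxon P, Taxon T, and Taxon U — a synapomorphy uniting that clade.
III (derived state 'present') is shared by Taxon T and Taxon U — a synapomorphy uniting that clade.
Only Taxon D, Taxon P, Taxon T, and Taxon U show the derived state 'present' for IV, supporting them as a clade.
Most parsimonious ingroup topology: ((((Taxon T,Taxon U),Taxon P),Taxon D),Taxon L).
Taxon T and Taxon U form a cherry on this tree, so they are sister taxa.

Taxon U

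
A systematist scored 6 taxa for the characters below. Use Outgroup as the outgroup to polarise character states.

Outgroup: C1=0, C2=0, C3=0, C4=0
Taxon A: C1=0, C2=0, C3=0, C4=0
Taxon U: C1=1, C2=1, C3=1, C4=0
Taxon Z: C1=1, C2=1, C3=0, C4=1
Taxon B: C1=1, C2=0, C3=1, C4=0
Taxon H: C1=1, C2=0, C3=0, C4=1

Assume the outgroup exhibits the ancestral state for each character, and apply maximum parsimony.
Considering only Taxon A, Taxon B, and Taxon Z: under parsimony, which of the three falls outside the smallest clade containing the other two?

Taxon A

The outgroup has state '0' for every character, so '1' is the derived state throughout.
Only Taxon B, Taxon H, Taxon U, and Taxon Z show the derived state '1' for C1, supporting them as a clade.
C2 (state '1') occurs in Taxon U and Taxon Z but conflicts with the nesting implied by the other characters — most parsimoniously interpreted as homoplasy.
C3: derived state '1' in Taxon B and Taxon U only — synapomorphy for {Taxon B, Taxon U}.
C4: derived state '1' in Taxon H and Taxon Z only — synapomorphy for {Taxon H, Taxon Z}.
Most parsimonious ingroup topology: (Taxon A,((Taxon U,Taxon B),(Taxon Z,Taxon H))).
Taxon B and Taxon Z share a more recent common ancestor with each other than either does with Taxon A, so Taxon A is the least closely related of the three.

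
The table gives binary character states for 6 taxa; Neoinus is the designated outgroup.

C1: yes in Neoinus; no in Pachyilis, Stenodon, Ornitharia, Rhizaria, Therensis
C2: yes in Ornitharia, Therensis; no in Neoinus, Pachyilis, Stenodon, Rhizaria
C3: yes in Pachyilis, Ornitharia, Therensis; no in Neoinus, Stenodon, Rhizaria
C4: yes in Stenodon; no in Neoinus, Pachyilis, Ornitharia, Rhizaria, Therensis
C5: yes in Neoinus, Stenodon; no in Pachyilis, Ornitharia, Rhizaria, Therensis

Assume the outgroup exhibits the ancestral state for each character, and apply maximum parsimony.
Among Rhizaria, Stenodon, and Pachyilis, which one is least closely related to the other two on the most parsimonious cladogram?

Stenodon

Character polarity is set by the outgroup: the derived state is whichever differs from the outgroup's state, so for C1, C5 the derived state is 'no', and for the remaining characters it is 'yes'.
C1 (derived state 'no') is shared by all ingroup taxa — unites the whole ingroup.
Only Ornitharia and Therensis show the derived state 'yes' for C2, supporting them as a clade.
C3: derived state 'yes' in Ornitharia, Pachyilis, and Therensis only — synapomorphy for {Ornitharia, Pachyilis, Therensis}.
C4: derived state 'yes' in Stenodon only — an autapomorphy, so it tells us nothing about relationships among taxa.
C5 (derived state 'no') is shared by Ornitharia, Pachyilis, Rhizaria, and Therensis — a synapomorphy uniting that clade.
Most parsimonious ingroup topology: (((Pachyilis,(Ornitharia,Therensis)),Rhizaria),Stenodon).
Rhizaria and Pachyilis share a more recent common ancestor with each other than either does with Stenodon, so Stenodon is the least closely related of the three.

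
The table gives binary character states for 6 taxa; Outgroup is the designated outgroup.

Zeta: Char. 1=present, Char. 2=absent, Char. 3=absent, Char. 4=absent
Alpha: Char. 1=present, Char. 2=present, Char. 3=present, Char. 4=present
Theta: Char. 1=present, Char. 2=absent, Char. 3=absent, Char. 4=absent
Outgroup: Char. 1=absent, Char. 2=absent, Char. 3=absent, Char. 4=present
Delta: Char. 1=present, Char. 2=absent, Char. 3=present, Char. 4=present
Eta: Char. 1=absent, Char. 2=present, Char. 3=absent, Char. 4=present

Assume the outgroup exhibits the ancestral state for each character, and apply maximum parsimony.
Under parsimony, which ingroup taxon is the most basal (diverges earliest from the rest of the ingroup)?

Eta

Character polarity is set by the outgroup: the derived state is whichever differs from the outgroup's state, so for Char. 4 the derived state is 'absent', and for the remaining characters it is 'present'.
Char. 1: derived state 'present' in Alpha, Delta, Theta, and Zeta only — synapomorphy for {Alpha, Delta, Theta, Zeta}.
Char. 2 groups Alpha and Eta, which is incompatible with the clades supported by the remaining characters; treating it as convergent (homoplasy) costs fewer steps than any alternative tree.
Only Alpha and Delta show the derived state 'present' for Char. 3, supporting them as a clade.
Char. 4: derived state 'absent' in Theta and Zeta only — synapomorphy for {Theta, Zeta}.
Most parsimonious ingroup topology: (((Alpha,Delta),(Zeta,Theta)),Eta).
Eta is sister to the clade containing all other ingroup taxa, so it is the earliest-diverging (most basal) ingroup lineage.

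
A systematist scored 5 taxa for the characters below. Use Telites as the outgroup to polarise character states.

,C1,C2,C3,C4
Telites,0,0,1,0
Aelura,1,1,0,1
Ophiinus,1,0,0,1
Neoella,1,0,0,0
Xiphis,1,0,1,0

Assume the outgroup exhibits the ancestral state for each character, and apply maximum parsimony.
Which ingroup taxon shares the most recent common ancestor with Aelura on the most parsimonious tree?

Character polarity is set by the outgroup: the derived state is whichever differs from the outgroup's state, so for C3 the derived state is '0', and for the remaining characters it is '1'.
C1 (derived state '1') is shared by all ingroup taxa — unites the whole ingroup.
C2: derived state '1' in Aelura only — an autapomorphy, so it tells us nothing about relationships among taxa.
C3 (derived state '0') is shared by Aelura, Neoella, and Ophiinus — a synapomorphy uniting that clade.
C4 (derived state '1') is shared by Aelura and Ophiinus — a synapomorphy uniting that clade.
Most parsimonious ingroup topology: (((Aelura,Ophiinus),Neoella),Xiphis).
Aelura and Ophiinus form a cherry on this tree, so they are sister taxa.

Ophiinus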